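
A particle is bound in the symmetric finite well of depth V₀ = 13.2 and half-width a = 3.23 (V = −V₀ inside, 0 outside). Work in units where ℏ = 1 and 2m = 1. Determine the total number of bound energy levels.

The dimensionless depth is z₀ = a√(2mV₀)/ℏ = 3.23 × √(13.20) = 11.74.
A new bound state (alternating even/odd) appears each time z₀ passes a multiple of π/2, so N = ⌊2z₀/π⌋ + 1 = ⌊7.471⌋ + 1 = 8.

N = 8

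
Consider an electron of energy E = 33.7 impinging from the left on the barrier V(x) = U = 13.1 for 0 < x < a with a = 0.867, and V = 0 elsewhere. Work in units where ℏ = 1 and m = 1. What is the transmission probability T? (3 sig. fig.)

T = 0.974

E > U: inside the barrier k₂ = √(2m(E − U))/ℏ = 6.419, k₂a = 5.565.
Matching at both interfaces gives T⁻¹ = 1 + U² sin²(k₂a) / [4E(E − U)] = 1.027, hence T = 0.974.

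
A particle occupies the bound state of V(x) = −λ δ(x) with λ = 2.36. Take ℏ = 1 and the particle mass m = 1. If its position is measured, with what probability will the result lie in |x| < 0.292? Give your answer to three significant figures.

The normalised bound state is ψ = √κ e^{−κ|x|} with κ = mλ/ℏ² = 2.360.
P(|x| < d) = ∫_{−d}^{d} κ e^{−2κ|x|} dx = 1 − e^{−2κd} = 1 − e^{−1.378} = 0.7480.

P = 0.748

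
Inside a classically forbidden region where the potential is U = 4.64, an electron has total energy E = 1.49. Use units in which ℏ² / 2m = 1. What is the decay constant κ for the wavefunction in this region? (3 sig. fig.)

Since E < U the TISE in this region is ψ'' = κ²ψ with κ = √(2m(U − E))/ℏ.
κ = √(2 × 0.5 × 3.15) = 1.775.

κ = 1.77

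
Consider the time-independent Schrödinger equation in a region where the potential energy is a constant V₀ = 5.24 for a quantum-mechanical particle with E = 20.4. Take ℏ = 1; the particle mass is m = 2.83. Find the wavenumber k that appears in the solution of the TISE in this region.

k = 9.26

With E > V₀ the solution is oscillatory, ψ ∝ e^{±ikx} with k = √(2m(E − V₀))/ℏ.
k = √(2 × 2.83 × 15.16) = 9.263.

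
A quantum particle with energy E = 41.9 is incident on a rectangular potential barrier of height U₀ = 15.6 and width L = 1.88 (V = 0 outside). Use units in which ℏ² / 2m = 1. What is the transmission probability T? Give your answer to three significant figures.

E > U₀: inside the barrier k₂ = √(2m(E − U₀))/ℏ = 5.128, k₂L = 9.641.
T = [1 + U₀² sin²(k₂L) / (4E(E − U₀))]⁻¹ = 1/1.003 = 0.997.

T = 0.997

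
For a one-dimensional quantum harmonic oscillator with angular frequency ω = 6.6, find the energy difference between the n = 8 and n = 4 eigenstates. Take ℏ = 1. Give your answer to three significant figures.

E_n = ℏω(n + ½), so ΔE = (8 − 4) ℏω = 4 × 6.6 = 26.40.

ΔE = 26.4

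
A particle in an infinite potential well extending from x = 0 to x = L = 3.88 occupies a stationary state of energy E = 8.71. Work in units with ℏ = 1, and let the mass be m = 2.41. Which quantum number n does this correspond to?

n = 8

For an infinite well E_n = n²π²ℏ²/(2mL²), so n = (L/πℏ)√(2mE).
n = (3.88/π) × √(2 × 2.41 × 8.71) = 8.002 → n = 8.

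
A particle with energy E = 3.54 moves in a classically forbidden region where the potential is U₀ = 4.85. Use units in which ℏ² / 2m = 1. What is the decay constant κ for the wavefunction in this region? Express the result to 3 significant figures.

Since E < U₀ the TISE in this region is ψ'' = κ²ψ with κ = √(2m(U₀ − E))/ℏ.
κ = √(2 × 0.5 × 1.31) = 1.145.

κ = 1.14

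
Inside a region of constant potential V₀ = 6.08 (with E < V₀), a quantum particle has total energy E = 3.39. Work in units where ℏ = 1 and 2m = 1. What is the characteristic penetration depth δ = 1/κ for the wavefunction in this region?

Since E < V₀ the TISE in this region is ψ'' = κ²ψ with κ = √(2m(V₀ − E))/ℏ.
κ = √(2 × 0.5 × 2.69) = 1.640. The penetration depth is δ = 1/κ = 0.610.

δ = 0.610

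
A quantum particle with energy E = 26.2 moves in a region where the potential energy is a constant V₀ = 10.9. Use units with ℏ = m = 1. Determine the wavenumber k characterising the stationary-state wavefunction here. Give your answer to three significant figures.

k = 5.53

With E > V₀ the solution is oscillatory, ψ ∝ e^{±ikx} with k = √(2m(E − V₀))/ℏ.
k = √(2 × 1 × 15.3) = 5.532.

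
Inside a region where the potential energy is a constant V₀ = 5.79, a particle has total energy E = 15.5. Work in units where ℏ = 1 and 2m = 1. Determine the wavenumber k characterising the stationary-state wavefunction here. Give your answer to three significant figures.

With E > V₀ the solution is oscillatory, ψ ∝ e^{±ikx} with k = √(2m(E − V₀))/ℏ.
k = √(2 × 0.5 × 9.71) = 3.116.

k = 3.12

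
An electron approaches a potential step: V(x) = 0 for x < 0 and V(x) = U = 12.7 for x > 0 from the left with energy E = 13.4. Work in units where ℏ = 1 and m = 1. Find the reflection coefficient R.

R = 0.394

The wavenumbers are k₁ = √(2mE)/ℏ = 5.177 on the left and k₂ = √(2m(E − U))/ℏ = 1.183 on the right.
Continuity of ψ and ψ′ at the step yields the reflection amplitude r = (k₁ − k₂)/(k₁ + k₂) = 0.6279; thus R = |r|² = 0.3943, T = 0.6057.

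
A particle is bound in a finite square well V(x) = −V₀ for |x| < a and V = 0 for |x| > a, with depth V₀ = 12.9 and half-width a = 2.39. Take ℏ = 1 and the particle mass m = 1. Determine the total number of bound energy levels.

N = 8

The dimensionless depth is z₀ = a√(2mV₀)/ℏ = 2.39 × √(25.80) = 12.14.
The even/odd transcendental equations gain one root per π/2 in z₀, giving N = 1 + ⌊2z₀/π⌋ = 1 + ⌊7.728⌋ = 8.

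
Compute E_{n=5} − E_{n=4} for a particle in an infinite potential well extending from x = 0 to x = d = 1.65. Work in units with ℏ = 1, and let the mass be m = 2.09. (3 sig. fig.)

ΔE = 7.81

E_n = n²π²ℏ²/(2md²), so ΔE = (5² − 4²) π²ℏ²/(2md²).
ΔE = 9 × π² / (2 × 2.09 × 1.65²) = 7.805.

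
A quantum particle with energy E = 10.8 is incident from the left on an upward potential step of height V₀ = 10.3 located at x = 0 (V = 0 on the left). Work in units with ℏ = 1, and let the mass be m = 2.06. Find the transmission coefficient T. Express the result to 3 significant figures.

The wavenumbers are k₁ = √(2mE)/ℏ = 6.671 on the left and k₂ = √(2m(E − V₀))/ℏ = 1.435 on the right.
Matching ψ and ψ′ at x = 0 gives r = (k₁ − k₂)/(k₁ + k₂), so R = r² = 0.4171 and T = 1 − R = 0.5829.

T = 0.583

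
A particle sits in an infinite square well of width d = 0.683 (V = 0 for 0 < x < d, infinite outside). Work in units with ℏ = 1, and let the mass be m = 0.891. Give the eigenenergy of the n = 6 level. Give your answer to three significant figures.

E = 427

Requiring ψ(0) = ψ(d) = 0 quantises k = nπ/d, hence E_n = ℏ²k²/2m = n²π²ℏ²/(2md²).
E_6 = 6² × π² / (2 × 0.891 × 0.683²) = 427.4.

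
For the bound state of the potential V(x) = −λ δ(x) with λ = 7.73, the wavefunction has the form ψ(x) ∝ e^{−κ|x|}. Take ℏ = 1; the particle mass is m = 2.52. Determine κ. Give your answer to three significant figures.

Integrating the TISE across x = 0 gives the cusp condition ψ'(0⁺) − ψ'(0⁻) = −(2mλ/ℏ²)ψ(0).
With ψ ∝ e^{−κ|x|} this yields −2κ = −2mλ/ℏ², so κ = mλ/ℏ² = 19.48.

κ = 19.5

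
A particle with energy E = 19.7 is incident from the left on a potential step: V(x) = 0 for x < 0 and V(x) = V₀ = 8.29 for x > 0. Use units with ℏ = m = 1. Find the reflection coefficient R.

R = 0.0184

On each side the TISE gives plane waves with k = √(2m(E − V))/ℏ: k₁ = √(2·1·19.7) = 6.277, k₂ = √(2·1·11.41) = 4.777.
Matching ψ and ψ′ at x = 0 gives r = (k₁ − k₂)/(k₁ + k₂), so R = r² = 0.01841 and T = 1 − R = 0.9816.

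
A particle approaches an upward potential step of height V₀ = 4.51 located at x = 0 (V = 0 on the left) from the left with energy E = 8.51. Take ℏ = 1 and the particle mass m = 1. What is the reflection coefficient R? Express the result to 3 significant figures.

On each side the TISE gives plane waves with k = √(2m(E − V))/ℏ: k₁ = √(2·1·8.51) = 4.126, k₂ = √(2·1·4) = 2.828.
Matching ψ and ψ′ at x = 0 gives r = (k₁ − k₂)/(k₁ + k₂), so R = r² = 0.03479 and T = 1 − R = 0.9652.

R = 0.0348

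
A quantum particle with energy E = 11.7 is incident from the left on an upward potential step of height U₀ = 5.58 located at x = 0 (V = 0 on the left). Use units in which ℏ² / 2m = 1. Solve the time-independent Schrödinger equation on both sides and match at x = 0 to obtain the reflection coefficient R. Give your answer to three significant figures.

On each side the TISE gives plane waves with k = √(2m(E − V))/ℏ: k₁ = √(2·½·11.7) = 3.421, k₂ = √(2·½·6.12) = 2.474.
Continuity of ψ and ψ′ at the step yields the reflection amplitude r = (k₁ − k₂)/(k₁ + k₂) = 0.1606; thus R = |r|² = 0.02579, T = 0.9742.

R = 0.0258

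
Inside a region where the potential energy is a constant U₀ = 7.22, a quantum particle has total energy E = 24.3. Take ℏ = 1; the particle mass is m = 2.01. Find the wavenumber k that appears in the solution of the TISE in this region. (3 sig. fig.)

k = 8.29

With E > U₀ the solution is oscillatory, ψ ∝ e^{±ikx} with k = √(2m(E − U₀))/ℏ.
k = √(2 × 2.01 × 17.08) = 8.286.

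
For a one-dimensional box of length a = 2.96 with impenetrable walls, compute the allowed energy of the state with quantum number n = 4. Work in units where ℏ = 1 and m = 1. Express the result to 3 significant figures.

Requiring ψ(0) = ψ(a) = 0 quantises k = nπ/a, hence E_n = ℏ²k²/2m = n²π²ℏ²/(2ma²).
E_4 = 4² × π² / (2 × 1 × 2.96²) = 9.012.

E = 9.01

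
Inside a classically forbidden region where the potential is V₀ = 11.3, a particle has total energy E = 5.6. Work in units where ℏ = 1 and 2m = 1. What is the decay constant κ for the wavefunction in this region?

Since E < V₀ the TISE in this region is ψ'' = κ²ψ with κ = √(2m(V₀ − E))/ℏ.
κ = √(2 × 0.5 × 5.7) = 2.387.

κ = 2.39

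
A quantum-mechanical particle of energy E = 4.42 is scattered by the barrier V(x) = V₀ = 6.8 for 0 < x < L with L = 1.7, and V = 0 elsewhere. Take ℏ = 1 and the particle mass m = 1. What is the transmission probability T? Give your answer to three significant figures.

T = 0.00218

E < V₀: inside the barrier ψ ∝ e^{±κx} with κ = √(2m(V₀ − E))/ℏ = 2.182.
κL = 3.709, sinh(κL) = 20.39.
The exact tunnelling result is T⁻¹ = 1 + V₀² sinh²(κL) / [4E(V₀ − E)] = 458.0, so T = 0.00218.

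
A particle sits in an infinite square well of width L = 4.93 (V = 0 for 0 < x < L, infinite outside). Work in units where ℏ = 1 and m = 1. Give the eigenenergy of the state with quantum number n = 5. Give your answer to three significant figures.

E = 5.08

Requiring ψ(0) = ψ(L) = 0 quantises k = nπ/L, hence E_n = ℏ²k²/2m = n²π²ℏ²/(2mL²).
E_5 = 5² × π² / (2 × 1 × 4.93²) = 5.076.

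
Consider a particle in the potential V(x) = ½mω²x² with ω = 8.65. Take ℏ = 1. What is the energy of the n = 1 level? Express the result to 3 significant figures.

E = 13.0

Using E_n = (n + ½)ℏω: E_1 = 1.5 × 8.65 = 12.98.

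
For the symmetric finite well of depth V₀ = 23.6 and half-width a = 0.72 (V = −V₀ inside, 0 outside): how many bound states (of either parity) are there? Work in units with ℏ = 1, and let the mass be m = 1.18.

Define the well-strength parameter z₀ = (a/ℏ)√(2mV₀) = 0.72 × √(2·1.18·23.6) = 5.373.
The even/odd transcendental equations gain one root per π/2 in z₀, giving N = 1 + ⌊2z₀/π⌋ = 1 + ⌊3.421⌋ = 4.

N = 4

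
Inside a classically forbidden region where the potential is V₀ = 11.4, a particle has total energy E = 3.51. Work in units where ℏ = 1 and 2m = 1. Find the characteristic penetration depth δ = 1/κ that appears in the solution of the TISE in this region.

δ = 0.356

Since E < V₀ the TISE in this region is ψ'' = κ²ψ with κ = √(2m(V₀ − E))/ℏ.
κ = √(2 × 0.5 × 7.89) = 2.809. The penetration depth is δ = 1/κ = 0.356.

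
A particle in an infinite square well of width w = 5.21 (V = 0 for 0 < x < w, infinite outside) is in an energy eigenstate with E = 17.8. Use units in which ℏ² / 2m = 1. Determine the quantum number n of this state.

For an infinite well E_n = n²π²ℏ²/(2mw²), so n = (w/πℏ)√(2mE).
n = (5.21/π) × √(2 × 0.5 × 17.8) = 6.997 → n = 7.

n = 7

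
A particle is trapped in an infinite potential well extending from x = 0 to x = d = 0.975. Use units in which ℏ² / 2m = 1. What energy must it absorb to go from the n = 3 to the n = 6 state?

E_n = n²π²ℏ²/(2md²), so ΔE = (6² − 3²) π²ℏ²/(2md²).
ΔE = 27 × π² / (2 × 0.5 × 0.975²) = 280.3.

ΔE = 280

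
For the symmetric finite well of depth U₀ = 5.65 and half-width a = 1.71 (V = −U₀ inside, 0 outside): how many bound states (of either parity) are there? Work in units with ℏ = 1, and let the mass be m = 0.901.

N = 4

The dimensionless depth is z₀ = a√(2mU₀)/ℏ = 1.71 × √(10.18) = 5.456.
The even/odd transcendental equations gain one root per π/2 in z₀, giving N = 1 + ⌊2z₀/π⌋ = 1 + ⌊3.474⌋ = 4.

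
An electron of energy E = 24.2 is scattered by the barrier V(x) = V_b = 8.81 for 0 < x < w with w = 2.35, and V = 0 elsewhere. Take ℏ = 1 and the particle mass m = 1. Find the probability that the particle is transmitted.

T = 0.989

Above the barrier the interior wavenumber is k₂ = √(2m(E − V_b))/ℏ = 5.548, giving phase k₂w = 13.04.
Matching at both interfaces gives T⁻¹ = 1 + V_b² sin²(k₂w) / [4E(E − V_b)] = 1.011, hence T = 0.989.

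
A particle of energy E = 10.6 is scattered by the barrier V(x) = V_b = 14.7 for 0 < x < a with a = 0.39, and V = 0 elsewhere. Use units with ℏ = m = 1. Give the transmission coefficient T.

T = 0.302

E < V_b: inside the barrier ψ ∝ e^{±κx} with κ = √(2m(V_b − E))/ℏ = 2.864.
κa = 1.117, sinh(κa) = 1.364.
Matching ψ, ψ′ at both faces gives T = [1 + V_b² sinh²(κa) / (4E(V_b − E))]⁻¹ = 1/3.312 = 0.302.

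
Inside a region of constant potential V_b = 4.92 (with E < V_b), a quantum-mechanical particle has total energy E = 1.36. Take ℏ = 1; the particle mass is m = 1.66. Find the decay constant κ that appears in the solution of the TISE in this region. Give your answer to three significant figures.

Since E < V_b the TISE in this region is ψ'' = κ²ψ with κ = √(2m(V_b − E))/ℏ.
κ = √(2 × 1.66 × 3.56) = 3.438.

κ = 3.44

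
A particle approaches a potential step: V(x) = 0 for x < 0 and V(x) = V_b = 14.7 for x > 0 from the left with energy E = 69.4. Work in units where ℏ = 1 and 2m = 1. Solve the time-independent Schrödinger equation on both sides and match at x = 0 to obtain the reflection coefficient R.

The wavenumbers are k₁ = √(2mE)/ℏ = 8.331 on the left and k₂ = √(2m(E − V_b))/ℏ = 7.396 on the right.
Matching ψ and ψ′ at x = 0 gives r = (k₁ − k₂)/(k₁ + k₂), so R = r² = 0.003533 and T = 1 − R = 0.9965.

R = 0.00353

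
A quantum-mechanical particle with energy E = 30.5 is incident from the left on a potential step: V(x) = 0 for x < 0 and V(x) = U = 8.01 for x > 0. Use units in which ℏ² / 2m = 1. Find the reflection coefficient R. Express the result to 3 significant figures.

The wavenumbers are k₁ = √(2mE)/ℏ = 5.523 on the left and k₂ = √(2m(E − U))/ℏ = 4.742 on the right.
Matching ψ and ψ′ at x = 0 gives r = (k₁ − k₂)/(k₁ + k₂), so R = r² = 0.005779 and T = 1 − R = 0.9942.

R = 0.00578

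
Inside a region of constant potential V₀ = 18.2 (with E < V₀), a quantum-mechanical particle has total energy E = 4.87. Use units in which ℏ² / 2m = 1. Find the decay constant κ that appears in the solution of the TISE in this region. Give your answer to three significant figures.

Since E < V₀ the TISE in this region is ψ'' = κ²ψ with κ = √(2m(V₀ − E))/ℏ.
κ = √(2 × 0.5 × 13.33) = 3.651.

κ = 3.65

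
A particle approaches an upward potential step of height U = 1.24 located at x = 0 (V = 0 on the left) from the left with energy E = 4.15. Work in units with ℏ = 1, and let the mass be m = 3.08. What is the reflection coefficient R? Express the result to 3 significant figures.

On each side the TISE gives plane waves with k = √(2m(E − V))/ℏ: k₁ = √(2·3.08·4.15) = 5.056, k₂ = √(2·3.08·2.91) = 4.234.
Continuity of ψ and ψ′ at the step yields the reflection amplitude r = (k₁ − k₂)/(k₁ + k₂) = 0.08851; thus R = |r|² = 0.007833, T = 0.9922.

R = 0.00783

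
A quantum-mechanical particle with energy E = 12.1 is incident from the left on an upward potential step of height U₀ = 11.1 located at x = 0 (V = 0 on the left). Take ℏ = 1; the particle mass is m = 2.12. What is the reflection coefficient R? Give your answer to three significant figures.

R = 0.306

On each side the TISE gives plane waves with k = √(2m(E − V))/ℏ: k₁ = √(2·2.12·12.1) = 7.163, k₂ = √(2·2.12·1) = 2.059.
Matching ψ and ψ′ at x = 0 gives r = (k₁ − k₂)/(k₁ + k₂), so R = r² = 0.3063 and T = 1 − R = 0.6937.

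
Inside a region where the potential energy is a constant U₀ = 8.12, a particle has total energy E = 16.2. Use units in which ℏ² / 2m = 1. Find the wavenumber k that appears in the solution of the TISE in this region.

k = 2.84

With E > U₀ the solution is oscillatory, ψ ∝ e^{±ikx} with k = √(2m(E − U₀))/ℏ.
k = √(2 × 0.5 × 8.08) = 2.843.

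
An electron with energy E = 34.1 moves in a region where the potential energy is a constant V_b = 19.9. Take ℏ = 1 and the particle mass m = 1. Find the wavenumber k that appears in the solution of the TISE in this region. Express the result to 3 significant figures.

k = 5.33

With E > V_b the solution is oscillatory, ψ ∝ e^{±ikx} with k = √(2m(E − V_b))/ℏ.
k = √(2 × 1 × 14.2) = 5.329.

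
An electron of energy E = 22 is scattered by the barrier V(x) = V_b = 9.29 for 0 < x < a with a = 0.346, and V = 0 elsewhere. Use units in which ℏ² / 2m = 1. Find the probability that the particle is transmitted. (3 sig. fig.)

E > V_b: inside the barrier k₂ = √(2m(E − V_b))/ℏ = 3.565, k₂a = 1.234.
T = [1 + V_b² sin²(k₂a) / (4E(E − V_b))]⁻¹ = 1/1.069 = 0.936.

T = 0.936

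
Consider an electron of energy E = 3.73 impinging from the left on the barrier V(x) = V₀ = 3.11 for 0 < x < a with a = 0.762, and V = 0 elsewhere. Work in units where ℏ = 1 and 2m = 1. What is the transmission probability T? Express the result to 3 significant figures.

E > V₀: inside the barrier k₂ = √(2m(E − V₀))/ℏ = 0.7874, k₂a = 0.6000.
Matching at both interfaces gives T⁻¹ = 1 + V₀² sin²(k₂a) / [4E(E − V₀)] = 1.333, hence T = 0.750.

T = 0.750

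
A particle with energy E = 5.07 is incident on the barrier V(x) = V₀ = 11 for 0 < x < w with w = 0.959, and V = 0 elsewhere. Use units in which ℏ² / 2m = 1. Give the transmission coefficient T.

T = 0.0366

Since E < V₀ the interior solution is evanescent with decay constant κ = √(2m(V₀ − E))/ℏ = 2.435.
κw = 2.335, sinh(κw) = 5.118.
The exact tunnelling result is T⁻¹ = 1 + V₀² sinh²(κw) / [4E(V₀ − E)] = 27.35, so T = 0.0366.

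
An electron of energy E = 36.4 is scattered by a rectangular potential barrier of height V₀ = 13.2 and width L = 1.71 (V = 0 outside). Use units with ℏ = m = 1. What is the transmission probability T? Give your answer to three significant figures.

T = 0.968

Above the barrier the interior wavenumber is k₂ = √(2m(E − V₀))/ℏ = 6.812, giving phase k₂L = 11.65.
Matching at both interfaces gives T⁻¹ = 1 + V₀² sin²(k₂L) / [4E(E − V₀)] = 1.033, hence T = 0.968.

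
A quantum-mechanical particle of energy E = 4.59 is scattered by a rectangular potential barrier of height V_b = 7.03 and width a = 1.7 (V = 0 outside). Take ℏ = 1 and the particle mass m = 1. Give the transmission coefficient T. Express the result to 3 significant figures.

T = 0.00198

Since E < V_b the interior solution is evanescent with decay constant κ = √(2m(V_b − E))/ℏ = 2.209.
κa = 3.755, sinh(κa) = 21.36.
Matching ψ, ψ′ at both faces gives T = [1 + V_b² sinh²(κa) / (4E(V_b − E))]⁻¹ = 1/504.5 = 0.00198.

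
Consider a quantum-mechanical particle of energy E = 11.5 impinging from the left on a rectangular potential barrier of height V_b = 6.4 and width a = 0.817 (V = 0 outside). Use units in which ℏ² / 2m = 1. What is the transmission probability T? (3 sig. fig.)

T = 0.861

E > V_b: inside the barrier k₂ = √(2m(E − V_b))/ℏ = 2.258, k₂a = 1.845.
T = [1 + V_b² sin²(k₂a) / (4E(E − V_b))]⁻¹ = 1/1.162 = 0.861.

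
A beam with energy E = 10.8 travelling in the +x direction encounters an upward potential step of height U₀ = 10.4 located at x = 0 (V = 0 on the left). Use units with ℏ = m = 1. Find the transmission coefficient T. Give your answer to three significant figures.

The wavenumbers are k₁ = √(2mE)/ℏ = 4.648 on the left and k₂ = √(2m(E − U₀))/ℏ = 0.8944 on the right.
Continuity of ψ and ψ′ at the step yields the reflection amplitude r = (k₁ − k₂)/(k₁ + k₂) = 0.6772; thus R = |r|² = 0.4586, T = 0.5414.

T = 0.541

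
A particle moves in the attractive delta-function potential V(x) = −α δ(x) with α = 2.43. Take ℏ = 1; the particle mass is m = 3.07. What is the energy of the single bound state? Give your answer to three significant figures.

For x ≠ 0 the bound state is ψ ∝ e^{−κ|x|}; integrating the TISE across the delta gives the cusp condition 2κ = 2mα/ℏ², so κ = 7.460.
Then E = −ℏ²κ²/(2m) = −mα²/(2ℏ²) = -9.064.

E = -9.06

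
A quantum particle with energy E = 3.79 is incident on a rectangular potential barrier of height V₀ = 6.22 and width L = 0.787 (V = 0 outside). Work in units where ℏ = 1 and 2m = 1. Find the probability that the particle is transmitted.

T = 0.282

Since E < V₀ the interior solution is evanescent with decay constant κ = √(2m(V₀ − E))/ℏ = 1.559.
κL = 1.227, sinh(κL) = 1.559.
The exact tunnelling result is T⁻¹ = 1 + V₀² sinh²(κL) / [4E(V₀ − E)] = 3.551, so T = 0.282.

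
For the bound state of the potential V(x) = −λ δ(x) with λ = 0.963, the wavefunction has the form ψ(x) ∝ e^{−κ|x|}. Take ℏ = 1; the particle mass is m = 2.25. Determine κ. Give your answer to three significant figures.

Integrating the TISE across x = 0 gives the cusp condition ψ'(0⁺) − ψ'(0⁻) = −(2mλ/ℏ²)ψ(0).
With ψ ∝ e^{−κ|x|} this yields −2κ = −2mλ/ℏ², so κ = mλ/ℏ² = 2.167.

κ = 2.17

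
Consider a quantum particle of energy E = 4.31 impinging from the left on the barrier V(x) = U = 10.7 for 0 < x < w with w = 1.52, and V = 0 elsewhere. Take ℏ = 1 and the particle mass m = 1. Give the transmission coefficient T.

T = 0.0000734

E < U: inside the barrier ψ ∝ e^{±κx} with κ = √(2m(U − E))/ℏ = 3.575.
κw = 5.434, sinh(κw) = 114.5.
The exact tunnelling result is T⁻¹ = 1 + U² sinh²(κw) / [4E(U − E)] = 13630, so T = 0.0000734.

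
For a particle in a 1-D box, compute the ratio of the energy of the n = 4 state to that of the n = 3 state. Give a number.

Since E_n ∝ n², the ratio is (4/3)² = 1.77778.

1.77778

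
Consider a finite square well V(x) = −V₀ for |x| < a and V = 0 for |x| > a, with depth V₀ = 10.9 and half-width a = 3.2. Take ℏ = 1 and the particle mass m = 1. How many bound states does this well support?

The dimensionless depth is z₀ = a√(2mV₀)/ℏ = 3.2 × √(21.80) = 14.94.
The even/odd transcendental equations gain one root per π/2 in z₀, giving N = 1 + ⌊2z₀/π⌋ = 1 + ⌊9.512⌋ = 10.

N = 10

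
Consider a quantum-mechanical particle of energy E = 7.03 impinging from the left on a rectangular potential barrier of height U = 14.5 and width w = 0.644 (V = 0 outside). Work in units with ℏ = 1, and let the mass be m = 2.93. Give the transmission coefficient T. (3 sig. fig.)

T = 0.000795

E < U: inside the barrier ψ ∝ e^{±κx} with κ = √(2m(U − E))/ℏ = 6.616.
κw = 4.261, sinh(κw) = 35.43.
Matching ψ, ψ′ at both faces gives T = [1 + U² sinh²(κw) / (4E(U − E))]⁻¹ = 1/1257 = 0.000795.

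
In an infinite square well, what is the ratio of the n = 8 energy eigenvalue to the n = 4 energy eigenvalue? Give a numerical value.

E_n = n²π²ℏ²/(2mL²) so the ratio is n₂²/n₁² = 64/16 = 4.

4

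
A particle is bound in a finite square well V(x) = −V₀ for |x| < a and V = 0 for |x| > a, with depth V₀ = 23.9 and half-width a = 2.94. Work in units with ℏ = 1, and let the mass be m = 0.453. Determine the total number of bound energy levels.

N = 9

Define the well-strength parameter z₀ = (a/ℏ)√(2mV₀) = 2.94 × √(2·0.453·23.9) = 13.68.
A new bound state (alternating even/odd) appears each time z₀ passes a multiple of π/2, so N = ⌊2z₀/π⌋ + 1 = ⌊8.709⌋ + 1 = 9.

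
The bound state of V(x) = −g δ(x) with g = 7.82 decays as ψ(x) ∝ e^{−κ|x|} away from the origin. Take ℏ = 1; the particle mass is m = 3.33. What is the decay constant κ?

κ = 26.0

Integrating the TISE across x = 0 gives the cusp condition ψ'(0⁺) − ψ'(0⁻) = −(2mg/ℏ²)ψ(0).
With ψ ∝ e^{−κ|x|} this yields −2κ = −2mg/ℏ², so κ = mg/ℏ² = 26.04.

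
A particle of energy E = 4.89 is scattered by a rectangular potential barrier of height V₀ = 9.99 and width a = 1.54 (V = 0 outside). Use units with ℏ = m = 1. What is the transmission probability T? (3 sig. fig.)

Since E < V₀ the interior solution is evanescent with decay constant κ = √(2m(V₀ − E))/ℏ = 3.194.
κa = 4.918, sinh(κa) = 68.39.
The exact tunnelling result is T⁻¹ = 1 + V₀² sinh²(κa) / [4E(V₀ − E)] = 4680, so T = 0.000214.

T = 0.000214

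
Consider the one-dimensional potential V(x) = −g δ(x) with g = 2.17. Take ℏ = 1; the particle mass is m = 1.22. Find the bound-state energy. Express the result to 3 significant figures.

For x ≠ 0 the bound state is ψ ∝ e^{−κ|x|}; integrating the TISE across the delta gives the cusp condition 2κ = 2mg/ℏ², so κ = 2.647.
Then E = −ℏ²κ²/(2m) = −mg²/(2ℏ²) = -2.872.

E = -2.87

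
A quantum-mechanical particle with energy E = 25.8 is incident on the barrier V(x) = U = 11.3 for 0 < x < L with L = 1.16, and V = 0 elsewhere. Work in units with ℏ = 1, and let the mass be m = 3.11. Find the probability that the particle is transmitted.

Above the barrier the interior wavenumber is k₂ = √(2m(E − U))/ℏ = 9.497, giving phase k₂L = 11.02.
T = [1 + U² sin²(k₂L) / (4E(E − U))]⁻¹ = 1/1.085 = 0.921.

T = 0.921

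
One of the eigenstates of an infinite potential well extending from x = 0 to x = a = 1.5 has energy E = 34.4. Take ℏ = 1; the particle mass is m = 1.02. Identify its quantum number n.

n = 4

For an infinite well E_n = n²π²ℏ²/(2ma²), so n = (a/πℏ)√(2mE).
n = (1.5/π) × √(2 × 1.02 × 34.4) = 4.000 → n = 4.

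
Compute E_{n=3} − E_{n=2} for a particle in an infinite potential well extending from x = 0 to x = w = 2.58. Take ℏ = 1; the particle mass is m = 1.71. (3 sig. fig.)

E_n = n²π²ℏ²/(2mw²), so ΔE = (3² − 2²) π²ℏ²/(2mw²).
ΔE = 5 × π² / (2 × 1.71 × 2.58²) = 2.168.

ΔE = 2.17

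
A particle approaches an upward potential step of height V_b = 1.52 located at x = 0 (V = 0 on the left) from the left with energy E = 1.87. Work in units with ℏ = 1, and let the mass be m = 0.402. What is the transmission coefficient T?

T = 0.843

On each side the TISE gives plane waves with k = √(2m(E − V))/ℏ: k₁ = √(2·0.402·1.87) = 1.226, k₂ = √(2·0.402·0.35) = 0.5305.
Matching ψ and ψ′ at x = 0 gives r = (k₁ − k₂)/(k₁ + k₂), so R = r² = 0.1568 and T = 1 − R = 0.8432.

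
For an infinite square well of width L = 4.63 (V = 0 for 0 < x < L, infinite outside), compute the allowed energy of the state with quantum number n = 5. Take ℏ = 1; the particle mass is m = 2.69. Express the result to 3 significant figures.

E = 2.14

Requiring ψ(0) = ψ(L) = 0 quantises k = nπ/L, hence E_n = ℏ²k²/2m = n²π²ℏ²/(2mL²).
E_5 = 5² × π² / (2 × 2.69 × 4.63²) = 2.139.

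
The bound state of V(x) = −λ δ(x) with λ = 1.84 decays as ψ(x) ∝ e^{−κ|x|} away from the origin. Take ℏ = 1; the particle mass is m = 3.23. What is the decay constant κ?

κ = 5.94

Integrate −(ℏ²/2m)ψ'' − λδ(x)ψ = Eψ from −ε to +ε: the ψ'' term gives ψ'(0⁺) − ψ'(0⁻) and the δ term gives −(2mλ/ℏ²)ψ(0).
With ψ ∝ e^{−κ|x|} this yields −2κ = −2mλ/ℏ², so κ = mλ/ℏ² = 5.943.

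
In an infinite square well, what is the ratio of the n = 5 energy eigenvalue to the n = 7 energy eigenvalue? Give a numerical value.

Since E_n ∝ n², the ratio is (5/7)² = 0.510204.

0.510204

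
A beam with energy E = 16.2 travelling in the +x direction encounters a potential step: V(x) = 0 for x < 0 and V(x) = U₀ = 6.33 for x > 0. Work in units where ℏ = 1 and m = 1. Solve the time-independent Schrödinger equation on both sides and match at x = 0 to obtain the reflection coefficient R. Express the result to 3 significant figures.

R = 0.0152

The wavenumbers are k₁ = √(2mE)/ℏ = 5.692 on the left and k₂ = √(2m(E − U₀))/ℏ = 4.443 on the right.
Matching ψ and ψ′ at x = 0 gives r = (k₁ − k₂)/(k₁ + k₂), so R = r² = 0.01519 and T = 1 − R = 0.9848.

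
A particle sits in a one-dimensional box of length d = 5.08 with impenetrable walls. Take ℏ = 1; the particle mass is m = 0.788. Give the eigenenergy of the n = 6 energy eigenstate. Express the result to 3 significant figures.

E = 8.74

Requiring ψ(0) = ψ(d) = 0 quantises k = nπ/d, hence E_n = ℏ²k²/2m = n²π²ℏ²/(2md²).
E_6 = 6² × π² / (2 × 0.788 × 5.08²) = 8.736.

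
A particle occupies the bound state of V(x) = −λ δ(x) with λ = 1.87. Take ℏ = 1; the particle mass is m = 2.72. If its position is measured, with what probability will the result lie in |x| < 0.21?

The normalised bound state is ψ = √κ e^{−κ|x|} with κ = mλ/ℏ² = 5.086.
P(|x| < d) = ∫_{−d}^{d} κ e^{−2κ|x|} dx = 1 − e^{−2κd} = 1 − e^{−2.136} = 0.8819.

P = 0.882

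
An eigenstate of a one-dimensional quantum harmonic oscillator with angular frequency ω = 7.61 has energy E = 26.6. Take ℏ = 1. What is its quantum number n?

n = 3

Invert E_n = (n + ½)ℏω: n = E/ℏω − ½ = 2.995, so n = 3.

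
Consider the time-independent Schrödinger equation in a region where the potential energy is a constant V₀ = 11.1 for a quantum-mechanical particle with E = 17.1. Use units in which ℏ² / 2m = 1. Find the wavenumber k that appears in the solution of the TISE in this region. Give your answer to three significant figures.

With E > V₀ the solution is oscillatory, ψ ∝ e^{±ikx} with k = √(2m(E − V₀))/ℏ.
k = √(2 × 0.5 × 6) = 2.449.

k = 2.45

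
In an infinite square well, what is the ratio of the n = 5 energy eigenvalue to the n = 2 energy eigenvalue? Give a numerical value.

6.25

Since E_n ∝ n², the ratio is (5/2)² = 6.25.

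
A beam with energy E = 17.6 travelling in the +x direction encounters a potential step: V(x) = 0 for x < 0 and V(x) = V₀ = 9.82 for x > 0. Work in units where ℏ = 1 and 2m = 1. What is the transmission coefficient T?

T = 0.959

The wavenumbers are k₁ = √(2mE)/ℏ = 4.195 on the left and k₂ = √(2m(E − V₀))/ℏ = 2.789 on the right.
Matching ψ and ψ′ at x = 0 gives r = (k₁ − k₂)/(k₁ + k₂), so R = r² = 0.04052 and T = 1 − R = 0.9595.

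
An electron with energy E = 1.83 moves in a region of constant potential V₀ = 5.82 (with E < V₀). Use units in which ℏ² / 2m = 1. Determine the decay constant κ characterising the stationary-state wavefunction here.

Since E < V₀ the TISE in this region is ψ'' = κ²ψ with κ = √(2m(V₀ − E))/ℏ.
κ = √(2 × 0.5 × 3.99) = 1.997.

κ = 2.00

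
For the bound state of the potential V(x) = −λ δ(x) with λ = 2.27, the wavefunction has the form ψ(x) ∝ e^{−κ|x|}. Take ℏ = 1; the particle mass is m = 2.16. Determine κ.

Integrate −(ℏ²/2m)ψ'' − λδ(x)ψ = Eψ from −ε to +ε: the ψ'' term gives ψ'(0⁺) − ψ'(0⁻) and the δ term gives −(2mλ/ℏ²)ψ(0).
With ψ ∝ e^{−κ|x|} this yields −2κ = −2mλ/ℏ², so κ = mλ/ℏ² = 4.903.

κ = 4.90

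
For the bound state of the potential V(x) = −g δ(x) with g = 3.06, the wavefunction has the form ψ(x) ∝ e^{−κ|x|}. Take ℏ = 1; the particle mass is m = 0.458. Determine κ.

κ = 1.40

Integrate −(ℏ²/2m)ψ'' − gδ(x)ψ = Eψ from −ε to +ε: the ψ'' term gives ψ'(0⁺) − ψ'(0⁻) and the δ term gives −(2mg/ℏ²)ψ(0).
With ψ ∝ e^{−κ|x|} this yields −2κ = −2mg/ℏ², so κ = mg/ℏ² = 1.401.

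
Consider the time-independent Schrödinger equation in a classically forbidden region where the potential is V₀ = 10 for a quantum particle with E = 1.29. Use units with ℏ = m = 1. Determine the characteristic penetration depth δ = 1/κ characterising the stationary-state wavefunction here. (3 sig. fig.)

Since E < V₀ the TISE in this region is ψ'' = κ²ψ with κ = √(2m(V₀ − E))/ℏ.
κ = √(2 × 1 × 8.71) = 4.174. The penetration depth is δ = 1/κ = 0.240.

δ = 0.240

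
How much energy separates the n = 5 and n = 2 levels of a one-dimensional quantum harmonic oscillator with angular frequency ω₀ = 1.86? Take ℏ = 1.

E_n = ℏω₀(n + ½), so ΔE = (5 − 2) ℏω₀ = 3 × 1.86 = 5.580.

ΔE = 5.58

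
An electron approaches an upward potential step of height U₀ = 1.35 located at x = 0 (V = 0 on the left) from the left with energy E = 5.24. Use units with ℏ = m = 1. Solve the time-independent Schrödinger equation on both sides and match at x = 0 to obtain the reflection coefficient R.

The wavenumbers are k₁ = √(2mE)/ℏ = 3.237 on the left and k₂ = √(2m(E − U₀))/ℏ = 2.789 on the right.
Matching ψ and ψ′ at x = 0 gives r = (k₁ − k₂)/(k₁ + k₂), so R = r² = 0.005527 and T = 1 − R = 0.9945.

R = 0.00553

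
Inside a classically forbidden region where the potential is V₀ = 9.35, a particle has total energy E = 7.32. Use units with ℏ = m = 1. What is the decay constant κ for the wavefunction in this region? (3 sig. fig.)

κ = 2.01

Since E < V₀ the TISE in this region is ψ'' = κ²ψ with κ = √(2m(V₀ − E))/ℏ.
κ = √(2 × 1 × 2.03) = 2.015.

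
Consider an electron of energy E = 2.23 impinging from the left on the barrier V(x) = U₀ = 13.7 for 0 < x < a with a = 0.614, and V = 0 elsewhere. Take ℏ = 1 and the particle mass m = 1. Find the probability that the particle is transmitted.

Since E < U₀ the interior solution is evanescent with decay constant κ = √(2m(U₀ − E))/ℏ = 4.790.
κa = 2.941, sinh(κa) = 9.439.
Matching ψ, ψ′ at both faces gives T = [1 + U₀² sinh²(κa) / (4E(U₀ − E))]⁻¹ = 1/164.4 = 0.00608.

T = 0.00608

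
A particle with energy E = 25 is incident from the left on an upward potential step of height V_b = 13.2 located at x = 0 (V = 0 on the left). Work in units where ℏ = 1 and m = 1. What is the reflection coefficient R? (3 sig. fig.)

R = 0.0344

On each side the TISE gives plane waves with k = √(2m(E − V))/ℏ: k₁ = √(2·1·25) = 7.071, k₂ = √(2·1·11.8) = 4.858.
Continuity of ψ and ψ′ at the step yields the reflection amplitude r = (k₁ − k₂)/(k₁ + k₂) = 0.1855; thus R = |r|² = 0.03442, T = 0.9656.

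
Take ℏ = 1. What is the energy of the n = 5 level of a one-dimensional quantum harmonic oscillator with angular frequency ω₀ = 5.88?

The oscillator eigenvalues are E_n = ℏω₀(n + ½), so E_5 = 5.88 × 5.5 = 32.34.

E = 32.3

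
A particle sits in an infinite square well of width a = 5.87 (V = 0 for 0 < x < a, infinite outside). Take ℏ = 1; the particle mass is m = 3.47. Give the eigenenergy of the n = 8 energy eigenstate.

The infinite-well eigenfunctions ψ_n = √(2/a) sin(nπx/a) vanish at both walls, giving E_n = n²π²ℏ²/(2ma²).
E_8 = 8² × π² / (2 × 3.47 × 5.87²) = 2.641.

E = 2.64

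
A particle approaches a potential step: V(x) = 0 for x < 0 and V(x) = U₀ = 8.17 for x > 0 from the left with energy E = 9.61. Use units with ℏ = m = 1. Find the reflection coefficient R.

R = 0.195

On each side the TISE gives plane waves with k = √(2m(E − V))/ℏ: k₁ = √(2·1·9.61) = 4.384, k₂ = √(2·1·1.44) = 1.697.
Matching ψ and ψ′ at x = 0 gives r = (k₁ − k₂)/(k₁ + k₂), so R = r² = 0.1952 and T = 1 − R = 0.8048.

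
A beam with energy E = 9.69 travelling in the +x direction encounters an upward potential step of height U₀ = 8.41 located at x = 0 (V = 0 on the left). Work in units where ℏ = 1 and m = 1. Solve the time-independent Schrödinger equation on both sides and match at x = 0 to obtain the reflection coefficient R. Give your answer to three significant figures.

R = 0.218

The wavenumbers are k₁ = √(2mE)/ℏ = 4.402 on the left and k₂ = √(2m(E − U₀))/ℏ = 1.600 on the right.
Matching ψ and ψ′ at x = 0 gives r = (k₁ − k₂)/(k₁ + k₂), so R = r² = 0.2180 and T = 1 − R = 0.7820.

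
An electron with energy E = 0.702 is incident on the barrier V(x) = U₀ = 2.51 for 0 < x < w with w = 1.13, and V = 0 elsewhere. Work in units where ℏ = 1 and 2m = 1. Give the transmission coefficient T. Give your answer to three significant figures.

T = 0.146

Since E < U₀ the interior solution is evanescent with decay constant κ = √(2m(U₀ − E))/ℏ = 1.345.
κw = 1.519, sinh(κw) = 2.175.
Matching ψ, ψ′ at both faces gives T = [1 + U₀² sinh²(κw) / (4E(U₀ − E))]⁻¹ = 1/6.872 = 0.146.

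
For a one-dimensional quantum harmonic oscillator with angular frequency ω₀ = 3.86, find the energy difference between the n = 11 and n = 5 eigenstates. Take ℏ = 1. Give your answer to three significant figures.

E_n = ℏω₀(n + ½), so ΔE = (11 − 5) ℏω₀ = 6 × 3.86 = 23.16.

ΔE = 23.2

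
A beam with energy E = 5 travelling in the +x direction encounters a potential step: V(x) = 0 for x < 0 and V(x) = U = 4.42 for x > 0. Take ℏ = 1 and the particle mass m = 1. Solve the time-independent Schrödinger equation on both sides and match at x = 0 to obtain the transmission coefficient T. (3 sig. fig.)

The wavenumbers are k₁ = √(2mE)/ℏ = 3.162 on the left and k₂ = √(2m(E − U))/ℏ = 1.077 on the right.
Matching ψ and ψ′ at x = 0 gives r = (k₁ − k₂)/(k₁ + k₂), so R = r² = 0.2419 and T = 1 − R = 0.7581.

T = 0.758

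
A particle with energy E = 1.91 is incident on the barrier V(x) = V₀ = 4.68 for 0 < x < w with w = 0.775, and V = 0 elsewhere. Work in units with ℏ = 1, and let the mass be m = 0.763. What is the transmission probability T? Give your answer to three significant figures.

E < V₀: inside the barrier ψ ∝ e^{±κx} with κ = √(2m(V₀ − E))/ℏ = 2.056.
κw = 1.593, sinh(κw) = 2.359.
Matching ψ, ψ′ at both faces gives T = [1 + V₀² sinh²(κw) / (4E(V₀ − E))]⁻¹ = 1/6.757 = 0.148.

T = 0.148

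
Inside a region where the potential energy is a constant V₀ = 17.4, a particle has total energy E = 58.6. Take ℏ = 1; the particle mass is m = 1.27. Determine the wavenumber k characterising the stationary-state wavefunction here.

k = 10.2

With E > V₀ the solution is oscillatory, ψ ∝ e^{±ikx} with k = √(2m(E − V₀))/ℏ.
k = √(2 × 1.27 × 41.2) = 10.23.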